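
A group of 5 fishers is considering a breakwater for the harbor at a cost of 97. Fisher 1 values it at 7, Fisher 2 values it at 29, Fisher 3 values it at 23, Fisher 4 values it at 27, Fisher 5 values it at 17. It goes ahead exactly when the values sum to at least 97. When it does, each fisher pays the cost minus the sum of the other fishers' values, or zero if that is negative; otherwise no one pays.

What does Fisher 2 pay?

23

Total value 103 ≥ cost 97, so the project is built.
The other fishers' values sum to 74.
Cost minus that sum is 97 - 74 = 23.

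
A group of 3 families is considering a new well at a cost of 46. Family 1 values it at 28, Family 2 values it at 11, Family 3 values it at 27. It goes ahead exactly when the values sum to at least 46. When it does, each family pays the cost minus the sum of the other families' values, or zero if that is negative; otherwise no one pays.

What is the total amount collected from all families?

Total value 66 ≥ cost 46, so it is built.
Family 1: others sum to 38; max(0, 46 - 38) = 8.
Family 2: others sum to 55; max(0, 46 - 55) = 0.
Family 3: others sum to 39; max(0, 46 - 39) = 7.
Total collected = 8 + 0 + 7 = 15.

15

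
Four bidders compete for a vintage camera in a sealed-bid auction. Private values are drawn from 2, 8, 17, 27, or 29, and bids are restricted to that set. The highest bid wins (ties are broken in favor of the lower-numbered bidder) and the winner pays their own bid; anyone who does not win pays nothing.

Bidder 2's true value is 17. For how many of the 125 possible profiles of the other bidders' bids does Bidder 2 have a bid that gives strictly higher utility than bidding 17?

Others bid (2, 2, 2): truth gives 0; bid 8 gives 9 > 0. Violating.
Others bid (2, 2, 8): truth gives 0; bid 8 gives 9 > 0. Violating.
Others bid (2, 8, 2): truth gives 0; bid 8 gives 9 > 0. Violating.
Others bid (2, 8, 8): truth gives 0; bid 8 gives 9 > 0. Violating.
Others bid (2, 2, 17): truth gives 0; no alternative beats it.
Others bid (2, 2, 27): truth gives 0; no alternative beats it.
(Checking all 125 profiles: 4 have a profitable deviation, 121 do not.)

4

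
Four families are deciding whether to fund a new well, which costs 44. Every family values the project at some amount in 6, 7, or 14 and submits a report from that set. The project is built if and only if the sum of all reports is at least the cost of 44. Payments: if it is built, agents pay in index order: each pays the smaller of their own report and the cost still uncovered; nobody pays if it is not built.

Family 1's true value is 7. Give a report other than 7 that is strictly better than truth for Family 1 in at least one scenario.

Suppose Family 2 reports 14, Family 3 reports 14 and Family 4 reports 14.
Report 7: project built, pays 7, utility 7 - 7 = 0.
Report 6: project built, pays 6, utility 7 - 6 = 1.
So reporting 6 beats truth here (1 > 0).

6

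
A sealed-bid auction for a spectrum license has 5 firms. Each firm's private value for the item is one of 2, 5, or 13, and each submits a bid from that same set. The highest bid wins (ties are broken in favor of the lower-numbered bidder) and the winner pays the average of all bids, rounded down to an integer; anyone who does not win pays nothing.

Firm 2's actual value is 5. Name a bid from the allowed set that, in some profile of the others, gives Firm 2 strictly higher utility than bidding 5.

13

Suppose Firm 1 bids 5, Firm 3 bids 2, Firm 4 bids 2 and Firm 5 bids 2.
Bid 5: loses, pays 0, utility 0.
Bid 13: wins, pays 4, utility 5 - 4 = 1.
So bidding 13 beats truth here (1 > 0).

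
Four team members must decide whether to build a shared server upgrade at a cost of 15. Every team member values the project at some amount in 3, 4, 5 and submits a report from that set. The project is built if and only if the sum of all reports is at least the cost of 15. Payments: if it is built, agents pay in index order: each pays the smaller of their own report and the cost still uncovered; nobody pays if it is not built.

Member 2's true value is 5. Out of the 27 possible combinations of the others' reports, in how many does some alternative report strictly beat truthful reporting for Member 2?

Others report (3, 3, 5): truth gives 0; report 4 gives 1 > 0. Violating.
Others report (3, 4, 4): truth gives 0; report 4 gives 1 > 0. Violating.
Others report (3, 4, 5): truth gives 0; report 3 gives 2 > 0. Violating.
Others report (3, 5, 3): truth gives 0; report 4 gives 1 > 0. Violating.
Others report (3, 3, 3): truth gives 0; no alternative beats it.
Others report (3, 3, 4): truth gives 0; no alternative beats it.
(Checking all 27 profiles: 23 have a profitable deviation, 4 do not.)

23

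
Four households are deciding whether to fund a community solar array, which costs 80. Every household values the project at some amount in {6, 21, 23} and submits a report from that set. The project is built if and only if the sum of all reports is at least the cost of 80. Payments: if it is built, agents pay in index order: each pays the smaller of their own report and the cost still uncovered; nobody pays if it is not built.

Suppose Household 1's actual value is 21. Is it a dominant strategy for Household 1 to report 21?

Yes

Check each profile of the others' reports and compare truth against every alternative report.
Others report (6, 6, 6): truth gives 0, best alternative gives 0.
Others report (6, 6, 21): truth gives 0, best alternative gives 0.
Others report (6, 6, 23): truth gives 0, best alternative gives 0.
Others report (6, 21, 6): truth gives 0, best alternative gives 0.
Others report (6, 21, 21): truth gives 0, best alternative gives 0.
Others report (6, 21, 23): truth gives 0, best alternative gives 0.
(Remaining 21 profiles checked similarly; truth is weakly best in each.)
In every case the truthful report is at least as good as any alternative, so it is a dominant strategy.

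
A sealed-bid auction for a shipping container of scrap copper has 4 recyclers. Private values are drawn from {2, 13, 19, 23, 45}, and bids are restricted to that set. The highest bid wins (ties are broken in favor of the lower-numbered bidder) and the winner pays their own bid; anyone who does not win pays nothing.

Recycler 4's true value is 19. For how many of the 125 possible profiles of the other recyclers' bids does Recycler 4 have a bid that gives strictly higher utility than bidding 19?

Others bid (2, 2, 2): truth gives 0; bid 13 gives 6 > 0. Violating.
Others bid (2, 2, 13): truth gives 0; no alternative beats it.
Others bid (2, 2, 19): truth gives 0; no alternative beats it.
(Checking all 125 profiles: 1 has a profitable deviation, 124 do not.)

1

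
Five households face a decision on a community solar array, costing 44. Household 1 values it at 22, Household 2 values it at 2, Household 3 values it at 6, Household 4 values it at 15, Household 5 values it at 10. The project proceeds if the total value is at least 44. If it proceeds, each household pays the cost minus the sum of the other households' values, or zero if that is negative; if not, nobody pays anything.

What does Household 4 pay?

4

Total value 55 ≥ cost 44, so the project is built.
The other households' values sum to 40.
Cost minus that sum is 44 - 40 = 4.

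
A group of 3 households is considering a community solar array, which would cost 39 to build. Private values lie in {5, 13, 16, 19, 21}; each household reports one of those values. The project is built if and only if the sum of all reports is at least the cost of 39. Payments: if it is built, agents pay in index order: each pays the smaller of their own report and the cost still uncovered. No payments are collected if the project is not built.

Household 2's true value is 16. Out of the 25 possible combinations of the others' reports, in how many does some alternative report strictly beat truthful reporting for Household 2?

18

Others report (5, 21): truth gives 0; report 13 gives 3 > 0. Violating.
Others report (13, 13): truth gives 0; report 13 gives 3 > 0. Violating.
Others report (13, 16): truth gives 0; report 13 gives 3 > 0. Violating.
Others report (13, 19): truth gives 0; report 13 gives 3 > 0. Violating.
Others report (5, 5): truth gives 0; no alternative beats it.
Others report (5, 13): truth gives 0; no alternative beats it.
(Checking all 25 profiles: 18 have a profitable deviation, 7 do not.)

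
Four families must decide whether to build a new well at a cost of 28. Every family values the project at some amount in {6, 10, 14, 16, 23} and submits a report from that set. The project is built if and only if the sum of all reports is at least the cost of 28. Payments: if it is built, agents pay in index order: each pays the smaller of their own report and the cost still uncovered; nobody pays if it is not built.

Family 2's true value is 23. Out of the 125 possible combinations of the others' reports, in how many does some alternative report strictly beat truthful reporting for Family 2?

100

Others report (6, 6, 6): truth gives 1; report 10 gives 13 > 1. Violating.
Others report (6, 6, 10): truth gives 1; report 6 gives 17 > 1. Violating.
Others report (6, 6, 14): truth gives 1; report 6 gives 17 > 1. Violating.
Others report (6, 6, 16): truth gives 1; report 6 gives 17 > 1. Violating.
Others report (23, 6, 6): truth gives 18; no alternative beats it.
Others report (23, 6, 10): truth gives 18; no alternative beats it.
(Checking all 125 profiles: 100 have a profitable deviation, 25 do not.)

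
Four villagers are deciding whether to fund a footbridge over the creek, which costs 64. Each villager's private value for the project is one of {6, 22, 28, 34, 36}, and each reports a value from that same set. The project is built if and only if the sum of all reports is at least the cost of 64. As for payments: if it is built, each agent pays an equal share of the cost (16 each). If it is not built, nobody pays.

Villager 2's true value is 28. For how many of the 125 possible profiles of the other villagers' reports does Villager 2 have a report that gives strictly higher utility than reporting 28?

3

Others report (6, 6, 22): truth gives 0; report 34 gives 12 > 0. Violating.
Others report (6, 22, 6): truth gives 0; report 34 gives 12 > 0. Violating.
Others report (22, 6, 6): truth gives 0; report 34 gives 12 > 0. Violating.
Others report (6, 6, 6): truth gives 0; no alternative beats it.
Others report (6, 6, 28): truth gives 12; no alternative beats it.
(Checking all 125 profiles: 3 have a profitable deviation, 122 do not.)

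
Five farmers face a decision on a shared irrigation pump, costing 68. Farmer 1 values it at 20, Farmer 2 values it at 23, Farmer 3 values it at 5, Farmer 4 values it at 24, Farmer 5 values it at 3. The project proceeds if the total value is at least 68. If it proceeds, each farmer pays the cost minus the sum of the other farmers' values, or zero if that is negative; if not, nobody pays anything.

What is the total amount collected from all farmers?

46

Total value 75 ≥ cost 68, so it is built.
Farmer 1: others sum to 55; max(0, 68 - 55) = 13.
Farmer 2: others sum to 52; max(0, 68 - 52) = 16.
Farmer 3: others sum to 70; max(0, 68 - 70) = 0.
Farmer 4: others sum to 51; max(0, 68 - 51) = 17.
Farmer 5: others sum to 72; max(0, 68 - 72) = 0.
Total collected = 13 + 16 + 0 + 17 + 0 = 46.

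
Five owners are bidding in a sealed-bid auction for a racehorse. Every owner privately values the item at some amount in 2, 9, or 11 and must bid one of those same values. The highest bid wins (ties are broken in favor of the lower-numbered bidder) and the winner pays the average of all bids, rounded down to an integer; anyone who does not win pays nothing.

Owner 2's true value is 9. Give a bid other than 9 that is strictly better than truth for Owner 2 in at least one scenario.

Suppose Owner 1 bids 2, Owner 3 bids 2, Owner 4 bids 2 and Owner 5 bids 11.
Bid 9: loses, pays 0, utility 0.
Bid 11: wins, pays 5, utility 9 - 5 = 4.
So bidding 11 beats truth here (4 > 0).

11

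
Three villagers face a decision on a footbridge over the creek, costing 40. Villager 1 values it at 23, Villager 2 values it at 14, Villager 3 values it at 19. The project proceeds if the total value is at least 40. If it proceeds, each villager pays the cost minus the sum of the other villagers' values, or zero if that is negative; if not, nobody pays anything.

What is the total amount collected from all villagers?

Total value 56 ≥ cost 40, so it is built.
Villager 1: others sum to 33; max(0, 40 - 33) = 7.
Villager 2: others sum to 42; max(0, 40 - 42) = 0.
Villager 3: others sum to 37; max(0, 40 - 37) = 3.
Total collected = 7 + 0 + 3 = 10.

10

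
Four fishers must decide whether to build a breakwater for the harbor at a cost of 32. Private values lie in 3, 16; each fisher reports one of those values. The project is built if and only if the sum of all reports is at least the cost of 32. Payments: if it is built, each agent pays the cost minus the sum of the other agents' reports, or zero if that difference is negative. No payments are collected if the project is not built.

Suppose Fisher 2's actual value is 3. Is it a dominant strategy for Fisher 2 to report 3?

Check each profile of the others' reports and compare truth against every alternative report.
Others report (3, 3, 16): truth gives 0, best alternative gives -7.
Others report (3, 16, 3): truth gives 0, best alternative gives -7.
Others report (16, 3, 3): truth gives 0, best alternative gives -7.
Others report (3, 16, 16): truth gives 3, best alternative gives 3.
Others report (16, 3, 16): truth gives 3, best alternative gives 3.
Others report (16, 16, 3): truth gives 3, best alternative gives 3.
(Remaining 2 profiles checked similarly; truth is weakly best in each.)
In every case the truthful report is at least as good as any alternative, so it is a dominant strategy.

Yes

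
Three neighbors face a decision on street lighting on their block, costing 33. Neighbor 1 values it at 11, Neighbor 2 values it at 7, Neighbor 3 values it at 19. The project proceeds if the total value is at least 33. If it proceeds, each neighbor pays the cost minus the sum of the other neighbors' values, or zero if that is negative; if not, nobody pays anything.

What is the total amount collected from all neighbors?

25

Total value 37 ≥ cost 33, so it is built.
Neighbor 1: others sum to 26; max(0, 33 - 26) = 7.
Neighbor 2: others sum to 30; max(0, 33 - 30) = 3.
Neighbor 3: others sum to 18; max(0, 33 - 18) = 15.
Total collected = 7 + 3 + 15 = 25.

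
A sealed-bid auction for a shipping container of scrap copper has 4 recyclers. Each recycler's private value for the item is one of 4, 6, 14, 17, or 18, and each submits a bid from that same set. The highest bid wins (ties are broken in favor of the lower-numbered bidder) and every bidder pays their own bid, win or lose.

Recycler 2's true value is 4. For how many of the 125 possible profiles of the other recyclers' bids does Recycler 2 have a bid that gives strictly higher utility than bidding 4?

4

Others bid (4, 4, 4): truth gives -4; bid 6 gives -2 > -4. Violating.
Others bid (4, 4, 6): truth gives -4; bid 6 gives -2 > -4. Violating.
Others bid (4, 6, 4): truth gives -4; bid 6 gives -2 > -4. Violating.
Others bid (4, 6, 6): truth gives -4; bid 6 gives -2 > -4. Violating.
Others bid (4, 4, 14): truth gives -4; no alternative beats it.
Others bid (4, 4, 17): truth gives -4; no alternative beats it.
(Checking all 125 profiles: 4 have a profitable deviation, 121 do not.)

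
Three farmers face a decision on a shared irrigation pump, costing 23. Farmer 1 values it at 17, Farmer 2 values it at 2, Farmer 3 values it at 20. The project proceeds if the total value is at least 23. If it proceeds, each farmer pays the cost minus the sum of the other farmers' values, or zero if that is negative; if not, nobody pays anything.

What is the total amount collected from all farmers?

5

Total value 39 ≥ cost 23, so it is built.
Farmer 1: others sum to 22; max(0, 23 - 22) = 1.
Farmer 2: others sum to 37; max(0, 23 - 37) = 0.
Farmer 3: others sum to 19; max(0, 23 - 19) = 4.
Total collected = 1 + 0 + 4 = 5.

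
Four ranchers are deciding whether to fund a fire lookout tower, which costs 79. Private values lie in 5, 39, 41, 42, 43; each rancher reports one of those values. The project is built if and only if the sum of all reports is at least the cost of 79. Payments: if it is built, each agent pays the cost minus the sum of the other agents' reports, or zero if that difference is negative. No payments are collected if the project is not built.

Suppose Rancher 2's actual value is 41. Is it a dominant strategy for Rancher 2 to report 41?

Check each profile of the others' reports and compare truth against every alternative report.
Others report (5, 39, 39): truth gives 41, best alternative gives 41.
Others report (5, 39, 41): truth gives 41, best alternative gives 41.
Others report (5, 39, 42): truth gives 41, best alternative gives 41.
Others report (5, 39, 43): truth gives 41, best alternative gives 41.
Others report (5, 41, 39): truth gives 41, best alternative gives 41.
Others report (5, 41, 41): truth gives 41, best alternative gives 41.
(Remaining 119 profiles checked similarly; truth is weakly best in each.)
In every case the truthful report is at least as good as any alternative, so it is a dominant strategy.

Yes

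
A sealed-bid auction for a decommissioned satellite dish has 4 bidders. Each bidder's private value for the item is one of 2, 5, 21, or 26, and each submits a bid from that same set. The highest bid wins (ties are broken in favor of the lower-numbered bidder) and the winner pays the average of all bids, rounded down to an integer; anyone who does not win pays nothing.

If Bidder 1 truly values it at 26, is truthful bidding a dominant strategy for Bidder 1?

Consider the case where Bidder 2 bids 2, Bidder 3 bids 2 and Bidder 4 bids 2.
Truthful bid 26: wins, pays 8, utility 26 - 8 = 18.
Bid 2 instead: wins, pays 2, utility 26 - 2 = 24.
Since 24 > 18, bidding 2 is strictly better here, so truthful bidding is not dominant.

No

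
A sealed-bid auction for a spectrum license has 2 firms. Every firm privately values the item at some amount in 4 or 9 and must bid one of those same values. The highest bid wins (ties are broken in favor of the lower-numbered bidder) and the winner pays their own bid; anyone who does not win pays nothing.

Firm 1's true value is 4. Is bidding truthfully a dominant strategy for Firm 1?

Yes

Check each profile of the others' bids and compare truth against every alternative bid.
Others bid (4): truth gives 0, best alternative gives -5.
Others bid (9): truth gives 0, best alternative gives -5.
In every case the truthful bid is at least as good as any alternative, so it is a dominant strategy.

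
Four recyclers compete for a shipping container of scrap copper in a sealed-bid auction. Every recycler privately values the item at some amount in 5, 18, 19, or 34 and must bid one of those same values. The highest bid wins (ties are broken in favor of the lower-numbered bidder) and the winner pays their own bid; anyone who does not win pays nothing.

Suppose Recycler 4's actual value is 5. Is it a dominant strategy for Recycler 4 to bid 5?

Check each profile of the others' bids and compare truth against every alternative bid.
Others bid (5, 5, 5): truth gives 0, best alternative gives -13.
Others bid (5, 5, 18): truth gives 0, best alternative gives 0.
Others bid (5, 5, 19): truth gives 0, best alternative gives 0.
Others bid (5, 5, 34): truth gives 0, best alternative gives 0.
Others bid (5, 18, 5): truth gives 0, best alternative gives 0.
Others bid (5, 18, 18): truth gives 0, best alternative gives 0.
(Remaining 58 profiles checked similarly; truth is weakly best in each.)
In every case the truthful bid is at least as good as any alternative, so it is a dominant strategy.

Yes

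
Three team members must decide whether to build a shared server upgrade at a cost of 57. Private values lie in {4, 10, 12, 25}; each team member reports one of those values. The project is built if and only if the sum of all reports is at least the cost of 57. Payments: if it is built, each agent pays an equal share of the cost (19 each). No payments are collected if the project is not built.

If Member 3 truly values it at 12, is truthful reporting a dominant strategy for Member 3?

Consider the case where Member 1 reports 25 and Member 2 reports 25.
Truthful report 12: project built, pays 19, utility 12 - 19 = -7.
Report 4 instead: project not built, utility 0.
Since 0 > -7, reporting 4 is strictly better here, so truthful reporting is not dominant.

No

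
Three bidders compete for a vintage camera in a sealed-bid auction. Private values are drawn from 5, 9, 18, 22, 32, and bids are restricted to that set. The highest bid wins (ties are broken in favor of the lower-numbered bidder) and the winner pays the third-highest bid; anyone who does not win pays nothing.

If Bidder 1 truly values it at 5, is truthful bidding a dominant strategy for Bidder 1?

Yes

Check each profile of the others' bids and compare truth against every alternative bid.
Others bid (9, 9): truth gives 0, best alternative gives -4.
Others bid (5, 5): truth gives 0, best alternative gives 0.
Others bid (5, 9): truth gives 0, best alternative gives 0.
Others bid (5, 18): truth gives 0, best alternative gives 0.
Others bid (5, 22): truth gives 0, best alternative gives 0.
Others bid (5, 32): truth gives 0, best alternative gives 0.
(Remaining 19 profiles checked similarly; truth is weakly best in each.)
In every case the truthful bid is at least as good as any alternative, so it is a dominant strategy.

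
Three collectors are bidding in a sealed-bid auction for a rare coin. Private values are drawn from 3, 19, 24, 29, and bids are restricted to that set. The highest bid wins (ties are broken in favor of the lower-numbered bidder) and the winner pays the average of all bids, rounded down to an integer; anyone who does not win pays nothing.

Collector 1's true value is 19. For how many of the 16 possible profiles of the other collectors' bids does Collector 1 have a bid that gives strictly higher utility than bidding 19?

3

Others bid (3, 3): truth gives 11; bid 3 gives 16 > 11. Violating.
Others bid (3, 24): truth gives 0; bid 24 gives 2 > 0. Violating.
Others bid (24, 3): truth gives 0; bid 24 gives 2 > 0. Violating.
Others bid (3, 19): truth gives 6; no alternative beats it.
Others bid (3, 29): truth gives 0; no alternative beats it.
(Checking all 16 profiles: 3 have a profitable deviation, 13 do not.)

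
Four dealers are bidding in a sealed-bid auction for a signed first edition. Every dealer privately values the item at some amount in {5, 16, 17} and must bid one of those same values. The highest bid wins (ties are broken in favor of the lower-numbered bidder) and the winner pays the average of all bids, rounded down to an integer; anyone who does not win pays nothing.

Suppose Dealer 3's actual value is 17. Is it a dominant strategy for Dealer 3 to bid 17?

Consider the case where Dealer 1 bids 5, Dealer 2 bids 5 and Dealer 4 bids 5.
Truthful bid 17: wins, pays 8, utility 17 - 8 = 9.
Bid 16 instead: wins, pays 7, utility 17 - 7 = 10.
Since 10 > 9, bidding 16 is strictly better here, so truthful bidding is not dominant.

No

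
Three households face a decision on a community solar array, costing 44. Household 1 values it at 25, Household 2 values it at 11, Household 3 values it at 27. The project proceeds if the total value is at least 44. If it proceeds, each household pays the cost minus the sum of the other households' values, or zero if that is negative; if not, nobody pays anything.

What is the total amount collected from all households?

14

Total value 63 ≥ cost 44, so it is built.
Household 1: others sum to 38; max(0, 44 - 38) = 6.
Household 2: others sum to 52; max(0, 44 - 52) = 0.
Household 3: others sum to 36; max(0, 44 - 36) = 8.
Total collected = 6 + 0 + 8 = 14.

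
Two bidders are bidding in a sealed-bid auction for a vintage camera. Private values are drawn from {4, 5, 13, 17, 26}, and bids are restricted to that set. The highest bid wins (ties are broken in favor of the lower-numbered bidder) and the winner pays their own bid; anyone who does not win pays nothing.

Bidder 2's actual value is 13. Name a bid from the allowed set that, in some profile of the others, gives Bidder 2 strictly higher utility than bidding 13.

Suppose Bidder 1 bids 4.
Bid 13: wins, pays 13, utility 13 - 13 = 0.
Bid 5: wins, pays 5, utility 13 - 5 = 8.
So bidding 5 beats truth here (8 > 0).

5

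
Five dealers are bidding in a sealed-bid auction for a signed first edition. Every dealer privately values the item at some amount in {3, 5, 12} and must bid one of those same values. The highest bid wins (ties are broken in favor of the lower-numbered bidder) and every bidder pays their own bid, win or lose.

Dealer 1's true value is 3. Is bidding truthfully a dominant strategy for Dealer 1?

Consider the case where Dealer 2 bids 3, Dealer 3 bids 3, Dealer 4 bids 3 and Dealer 5 bids 5.
Truthful bid 3: loses but pays 3, utility -3.
Bid 5 instead: wins, pays 5, utility 3 - 5 = -2.
Since -2 > -3, bidding 5 is strictly better here, so truthful bidding is not dominant.

No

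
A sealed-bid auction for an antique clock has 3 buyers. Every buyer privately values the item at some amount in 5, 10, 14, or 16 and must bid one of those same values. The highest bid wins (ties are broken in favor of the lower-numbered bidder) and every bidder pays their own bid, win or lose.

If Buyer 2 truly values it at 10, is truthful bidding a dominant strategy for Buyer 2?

Consider the case where Buyer 1 bids 5 and Buyer 3 bids 14.
Truthful bid 10: loses but pays 10, utility -10.
Bid 5 instead: loses but pays 5, utility -5.
Since -5 > -10, bidding 5 is strictly better here, so truthful bidding is not dominant.

No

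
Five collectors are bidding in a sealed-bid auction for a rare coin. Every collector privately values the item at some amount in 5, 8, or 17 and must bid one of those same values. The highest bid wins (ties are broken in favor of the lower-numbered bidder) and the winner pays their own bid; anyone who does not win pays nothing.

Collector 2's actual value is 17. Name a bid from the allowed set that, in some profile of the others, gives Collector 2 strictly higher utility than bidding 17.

8

Suppose Collector 1 bids 5, Collector 3 bids 5, Collector 4 bids 5 and Collector 5 bids 5.
Bid 17: wins, pays 17, utility 17 - 17 = 0.
Bid 8: wins, pays 8, utility 17 - 8 = 9.
So bidding 8 beats truth here (9 > 0).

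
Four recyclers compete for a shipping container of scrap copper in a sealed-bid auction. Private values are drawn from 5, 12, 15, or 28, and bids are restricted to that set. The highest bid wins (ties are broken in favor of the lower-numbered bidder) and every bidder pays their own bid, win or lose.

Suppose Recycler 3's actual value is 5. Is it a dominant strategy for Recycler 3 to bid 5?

Yes

Check each profile of the others' bids and compare truth against every alternative bid.
Others bid (5, 5, 28): truth gives -5, best alternative gives -12.
Others bid (5, 12, 28): truth gives -5, best alternative gives -12.
Others bid (5, 15, 5): truth gives -5, best alternative gives -12.
Others bid (5, 15, 12): truth gives -5, best alternative gives -12.
Others bid (5, 15, 15): truth gives -5, best alternative gives -12.
Others bid (5, 15, 28): truth gives -5, best alternative gives -12.
(Remaining 58 profiles checked similarly; truth is weakly best in each.)
In every case the truthful bid is at least as good as any alternative, so it is a dominant strategy.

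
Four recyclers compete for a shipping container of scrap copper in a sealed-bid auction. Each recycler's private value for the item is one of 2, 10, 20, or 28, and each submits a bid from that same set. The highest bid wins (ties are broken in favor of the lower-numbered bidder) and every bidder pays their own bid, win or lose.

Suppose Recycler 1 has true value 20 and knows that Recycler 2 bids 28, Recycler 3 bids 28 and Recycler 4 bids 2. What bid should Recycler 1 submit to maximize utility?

2

Bid 2: loses but pays 2, utility -2.
Bid 10: loses but pays 10, utility -10.
Bid 20: loses but pays 20, utility -20.
Bid 28: wins, pays 28, utility 20 - 28 = -8.
The best choice is 2 with utility -2.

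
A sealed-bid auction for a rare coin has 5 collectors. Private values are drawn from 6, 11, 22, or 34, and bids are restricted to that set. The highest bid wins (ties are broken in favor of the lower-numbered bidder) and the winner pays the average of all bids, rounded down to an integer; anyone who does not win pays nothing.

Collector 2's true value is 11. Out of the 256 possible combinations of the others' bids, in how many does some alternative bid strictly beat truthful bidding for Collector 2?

Others bid (11, 6, 6, 6): truth gives 0; bid 22 gives 1 > 0. Violating.
Others bid (6, 6, 6, 6): truth gives 4; no alternative beats it.
Others bid (6, 6, 6, 11): truth gives 3; no alternative beats it.
(Checking all 256 profiles: 1 has a profitable deviation, 255 do not.)

1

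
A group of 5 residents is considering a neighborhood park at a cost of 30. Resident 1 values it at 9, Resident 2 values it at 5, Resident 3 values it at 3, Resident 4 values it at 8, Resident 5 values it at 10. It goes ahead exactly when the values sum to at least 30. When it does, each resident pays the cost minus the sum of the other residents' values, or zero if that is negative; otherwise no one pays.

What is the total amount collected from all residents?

Total value 35 ≥ cost 30, so it is built.
Resident 1: others sum to 26; max(0, 30 - 26) = 4.
Resident 2: others sum to 30; max(0, 30 - 30) = 0.
Resident 3: others sum to 32; max(0, 30 - 32) = 0.
Resident 4: others sum to 27; max(0, 30 - 27) = 3.
Resident 5: others sum to 25; max(0, 30 - 25) = 5.
Total collected = 4 + 0 + 0 + 3 + 5 = 12.

12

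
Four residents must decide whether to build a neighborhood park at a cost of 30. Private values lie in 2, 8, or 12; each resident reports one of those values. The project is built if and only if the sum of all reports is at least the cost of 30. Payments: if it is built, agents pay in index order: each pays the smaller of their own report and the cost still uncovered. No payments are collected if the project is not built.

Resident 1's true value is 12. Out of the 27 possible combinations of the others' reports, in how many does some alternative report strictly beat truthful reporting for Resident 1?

Others report (2, 8, 12): truth gives 0; report 8 gives 4 > 0. Violating.
Others report (2, 12, 8): truth gives 0; report 8 gives 4 > 0. Violating.
Others report (2, 12, 12): truth gives 0; report 8 gives 4 > 0. Violating.
Others report (8, 2, 12): truth gives 0; report 8 gives 4 > 0. Violating.
Others report (2, 2, 2): truth gives 0; no alternative beats it.
Others report (2, 2, 8): truth gives 0; no alternative beats it.
(Checking all 27 profiles: 17 have a profitable deviation, 10 do not.)

17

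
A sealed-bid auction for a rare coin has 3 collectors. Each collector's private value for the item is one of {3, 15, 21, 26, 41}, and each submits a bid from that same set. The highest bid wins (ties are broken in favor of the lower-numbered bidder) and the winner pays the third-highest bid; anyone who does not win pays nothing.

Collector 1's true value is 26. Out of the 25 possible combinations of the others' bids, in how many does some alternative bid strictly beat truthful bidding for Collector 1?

6

Others bid (3, 41): truth gives 0; bid 41 gives 23 > 0. Violating.
Others bid (15, 41): truth gives 0; bid 41 gives 11 > 0. Violating.
Others bid (21, 41): truth gives 0; bid 41 gives 5 > 0. Violating.
Others bid (41, 3): truth gives 0; bid 41 gives 23 > 0. Violating.
Others bid (3, 3): truth gives 23; no alternative beats it.
Others bid (3, 15): truth gives 23; no alternative beats it.
(Checking all 25 profiles: 6 have a profitable deviation, 19 do not.)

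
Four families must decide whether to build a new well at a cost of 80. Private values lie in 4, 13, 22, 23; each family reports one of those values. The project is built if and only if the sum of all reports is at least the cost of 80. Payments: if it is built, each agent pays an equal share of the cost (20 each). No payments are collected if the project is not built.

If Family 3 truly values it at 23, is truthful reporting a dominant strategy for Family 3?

Check each profile of the others' reports and compare truth against every alternative report.
Others report (13, 22, 22): truth gives 3, best alternative gives 0.
Others report (22, 13, 22): truth gives 3, best alternative gives 0.
Others report (22, 22, 13): truth gives 3, best alternative gives 0.
Others report (13, 22, 23): truth gives 3, best alternative gives 3.
Others report (13, 23, 22): truth gives 3, best alternative gives 3.
Others report (13, 23, 23): truth gives 3, best alternative gives 3.
(Remaining 58 profiles checked similarly; truth is weakly best in each.)
In every case the truthful report is at least as good as any alternative, so it is a dominant strategy.

Yes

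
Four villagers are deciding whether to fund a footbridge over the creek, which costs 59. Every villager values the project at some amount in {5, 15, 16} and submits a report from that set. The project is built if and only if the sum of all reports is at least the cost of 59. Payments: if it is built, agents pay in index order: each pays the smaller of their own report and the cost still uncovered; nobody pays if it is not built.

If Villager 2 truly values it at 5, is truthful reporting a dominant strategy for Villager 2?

Yes

Check each profile of the others' reports and compare truth against every alternative report.
Others report (15, 15, 15): truth gives 0, best alternative gives -10.
Others report (15, 15, 16): truth gives 0, best alternative gives -10.
Others report (15, 16, 15): truth gives 0, best alternative gives -10.
Others report (15, 16, 16): truth gives 0, best alternative gives -10.
Others report (16, 15, 15): truth gives 0, best alternative gives -10.
Others report (16, 15, 16): truth gives 0, best alternative gives -10.
(Remaining 21 profiles checked similarly; truth is weakly best in each.)
In every case the truthful report is at least as good as any alternative, so it is a dominant strategy.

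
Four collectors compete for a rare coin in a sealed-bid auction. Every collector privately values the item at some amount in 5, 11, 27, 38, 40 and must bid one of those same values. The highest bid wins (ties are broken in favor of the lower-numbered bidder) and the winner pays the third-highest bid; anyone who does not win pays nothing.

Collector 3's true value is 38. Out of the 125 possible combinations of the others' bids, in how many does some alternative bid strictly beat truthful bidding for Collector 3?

27

Others bid (5, 5, 40): truth gives 0; bid 40 gives 33 > 0. Violating.
Others bid (5, 11, 40): truth gives 0; bid 40 gives 27 > 0. Violating.
Others bid (5, 27, 40): truth gives 0; bid 40 gives 11 > 0. Violating.
Others bid (5, 38, 5): truth gives 0; bid 40 gives 33 > 0. Violating.
Others bid (5, 5, 5): truth gives 33; no alternative beats it.
Others bid (5, 5, 11): truth gives 33; no alternative beats it.
(Checking all 125 profiles: 27 have a profitable deviation, 98 do not.)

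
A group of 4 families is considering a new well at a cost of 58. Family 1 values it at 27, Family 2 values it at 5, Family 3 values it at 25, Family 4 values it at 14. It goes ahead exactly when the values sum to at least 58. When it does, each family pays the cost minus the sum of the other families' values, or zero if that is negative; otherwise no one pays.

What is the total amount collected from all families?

27

Total value 71 ≥ cost 58, so it is built.
Family 1: others sum to 44; max(0, 58 - 44) = 14.
Family 2: others sum to 66; max(0, 58 - 66) = 0.
Family 3: others sum to 46; max(0, 58 - 46) = 12.
Family 4: others sum to 57; max(0, 58 - 57) = 1.
Total collected = 14 + 0 + 12 + 1 = 27.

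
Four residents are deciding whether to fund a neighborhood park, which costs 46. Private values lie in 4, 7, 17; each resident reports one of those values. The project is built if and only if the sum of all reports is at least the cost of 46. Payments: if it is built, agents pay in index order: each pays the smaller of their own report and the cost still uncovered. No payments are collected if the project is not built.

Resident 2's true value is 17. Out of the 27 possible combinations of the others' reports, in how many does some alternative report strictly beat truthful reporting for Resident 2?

4

Others report (7, 17, 17): truth gives 0; report 7 gives 10 > 0. Violating.
Others report (17, 7, 17): truth gives 0; report 7 gives 10 > 0. Violating.
Others report (17, 17, 7): truth gives 0; report 7 gives 10 > 0. Violating.
Others report (17, 17, 17): truth gives 0; report 4 gives 13 > 0. Violating.
Others report (4, 4, 4): truth gives 0; no alternative beats it.
Others report (4, 4, 7): truth gives 0; no alternative beats it.
(Checking all 27 profiles: 4 have a profitable deviation, 23 do not.)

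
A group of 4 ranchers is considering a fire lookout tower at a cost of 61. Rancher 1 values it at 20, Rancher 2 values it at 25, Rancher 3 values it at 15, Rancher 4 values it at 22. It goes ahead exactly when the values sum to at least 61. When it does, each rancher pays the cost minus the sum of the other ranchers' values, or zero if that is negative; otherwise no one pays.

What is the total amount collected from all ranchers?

Total value 82 ≥ cost 61, so it is built.
Rancher 1: others sum to 62; max(0, 61 - 62) = 0.
Rancher 2: others sum to 57; max(0, 61 - 57) = 4.
Rancher 3: others sum to 67; max(0, 61 - 67) = 0.
Rancher 4: others sum to 60; max(0, 61 - 60) = 1.
Total collected = 0 + 4 + 0 + 1 = 5.

5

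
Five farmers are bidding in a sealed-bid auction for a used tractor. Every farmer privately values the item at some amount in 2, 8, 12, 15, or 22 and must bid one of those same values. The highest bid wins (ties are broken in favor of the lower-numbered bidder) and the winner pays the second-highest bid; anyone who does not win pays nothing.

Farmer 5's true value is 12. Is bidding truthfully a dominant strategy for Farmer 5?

Check each profile of the others' bids and compare truth against every alternative bid.
Others bid (2, 2, 2, 2): truth gives 10, best alternative gives 10.
Others bid (2, 2, 2, 8): truth gives 4, best alternative gives 4.
Others bid (2, 2, 8, 2): truth gives 4, best alternative gives 4.
Others bid (2, 2, 8, 8): truth gives 4, best alternative gives 4.
Others bid (2, 8, 2, 2): truth gives 4, best alternative gives 4.
Others bid (2, 8, 2, 8): truth gives 4, best alternative gives 4.
(Remaining 619 profiles checked similarly; truth is weakly best in each.)
In every case the truthful bid is at least as good as any alternative, so it is a dominant strategy.

Yes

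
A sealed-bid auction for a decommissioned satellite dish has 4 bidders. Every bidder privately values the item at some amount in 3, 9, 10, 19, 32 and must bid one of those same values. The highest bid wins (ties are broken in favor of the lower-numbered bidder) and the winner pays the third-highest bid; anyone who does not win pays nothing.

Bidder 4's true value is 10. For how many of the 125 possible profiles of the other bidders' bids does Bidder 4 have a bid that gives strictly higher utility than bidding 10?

24

Others bid (3, 3, 10): truth gives 0; bid 19 gives 7 > 0. Violating.
Others bid (3, 3, 19): truth gives 0; bid 32 gives 7 > 0. Violating.
Others bid (3, 9, 10): truth gives 0; bid 19 gives 1 > 0. Violating.
Others bid (3, 9, 19): truth gives 0; bid 32 gives 1 > 0. Violating.
Others bid (3, 3, 3): truth gives 7; no alternative beats it.
Others bid (3, 3, 9): truth gives 7; no alternative beats it.
(Checking all 125 profiles: 24 have a profitable deviation, 101 do not.)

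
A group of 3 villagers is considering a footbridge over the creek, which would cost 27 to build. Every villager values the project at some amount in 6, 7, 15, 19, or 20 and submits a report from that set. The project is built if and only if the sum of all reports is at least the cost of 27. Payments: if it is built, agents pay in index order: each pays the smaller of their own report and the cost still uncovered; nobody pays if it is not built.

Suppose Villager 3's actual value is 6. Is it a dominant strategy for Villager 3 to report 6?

Yes

Check each profile of the others' reports and compare truth against every alternative report.
Others report (7, 20): truth gives 6, best alternative gives 6.
Others report (15, 15): truth gives 6, best alternative gives 6.
Others report (15, 19): truth gives 6, best alternative gives 6.
Others report (15, 20): truth gives 6, best alternative gives 6.
Others report (19, 15): truth gives 6, best alternative gives 6.
Others report (19, 19): truth gives 6, best alternative gives 6.
(Remaining 19 profiles checked similarly; truth is weakly best in each.)
In every case the truthful report is at least as good as any alternative, so it is a dominant strategy.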